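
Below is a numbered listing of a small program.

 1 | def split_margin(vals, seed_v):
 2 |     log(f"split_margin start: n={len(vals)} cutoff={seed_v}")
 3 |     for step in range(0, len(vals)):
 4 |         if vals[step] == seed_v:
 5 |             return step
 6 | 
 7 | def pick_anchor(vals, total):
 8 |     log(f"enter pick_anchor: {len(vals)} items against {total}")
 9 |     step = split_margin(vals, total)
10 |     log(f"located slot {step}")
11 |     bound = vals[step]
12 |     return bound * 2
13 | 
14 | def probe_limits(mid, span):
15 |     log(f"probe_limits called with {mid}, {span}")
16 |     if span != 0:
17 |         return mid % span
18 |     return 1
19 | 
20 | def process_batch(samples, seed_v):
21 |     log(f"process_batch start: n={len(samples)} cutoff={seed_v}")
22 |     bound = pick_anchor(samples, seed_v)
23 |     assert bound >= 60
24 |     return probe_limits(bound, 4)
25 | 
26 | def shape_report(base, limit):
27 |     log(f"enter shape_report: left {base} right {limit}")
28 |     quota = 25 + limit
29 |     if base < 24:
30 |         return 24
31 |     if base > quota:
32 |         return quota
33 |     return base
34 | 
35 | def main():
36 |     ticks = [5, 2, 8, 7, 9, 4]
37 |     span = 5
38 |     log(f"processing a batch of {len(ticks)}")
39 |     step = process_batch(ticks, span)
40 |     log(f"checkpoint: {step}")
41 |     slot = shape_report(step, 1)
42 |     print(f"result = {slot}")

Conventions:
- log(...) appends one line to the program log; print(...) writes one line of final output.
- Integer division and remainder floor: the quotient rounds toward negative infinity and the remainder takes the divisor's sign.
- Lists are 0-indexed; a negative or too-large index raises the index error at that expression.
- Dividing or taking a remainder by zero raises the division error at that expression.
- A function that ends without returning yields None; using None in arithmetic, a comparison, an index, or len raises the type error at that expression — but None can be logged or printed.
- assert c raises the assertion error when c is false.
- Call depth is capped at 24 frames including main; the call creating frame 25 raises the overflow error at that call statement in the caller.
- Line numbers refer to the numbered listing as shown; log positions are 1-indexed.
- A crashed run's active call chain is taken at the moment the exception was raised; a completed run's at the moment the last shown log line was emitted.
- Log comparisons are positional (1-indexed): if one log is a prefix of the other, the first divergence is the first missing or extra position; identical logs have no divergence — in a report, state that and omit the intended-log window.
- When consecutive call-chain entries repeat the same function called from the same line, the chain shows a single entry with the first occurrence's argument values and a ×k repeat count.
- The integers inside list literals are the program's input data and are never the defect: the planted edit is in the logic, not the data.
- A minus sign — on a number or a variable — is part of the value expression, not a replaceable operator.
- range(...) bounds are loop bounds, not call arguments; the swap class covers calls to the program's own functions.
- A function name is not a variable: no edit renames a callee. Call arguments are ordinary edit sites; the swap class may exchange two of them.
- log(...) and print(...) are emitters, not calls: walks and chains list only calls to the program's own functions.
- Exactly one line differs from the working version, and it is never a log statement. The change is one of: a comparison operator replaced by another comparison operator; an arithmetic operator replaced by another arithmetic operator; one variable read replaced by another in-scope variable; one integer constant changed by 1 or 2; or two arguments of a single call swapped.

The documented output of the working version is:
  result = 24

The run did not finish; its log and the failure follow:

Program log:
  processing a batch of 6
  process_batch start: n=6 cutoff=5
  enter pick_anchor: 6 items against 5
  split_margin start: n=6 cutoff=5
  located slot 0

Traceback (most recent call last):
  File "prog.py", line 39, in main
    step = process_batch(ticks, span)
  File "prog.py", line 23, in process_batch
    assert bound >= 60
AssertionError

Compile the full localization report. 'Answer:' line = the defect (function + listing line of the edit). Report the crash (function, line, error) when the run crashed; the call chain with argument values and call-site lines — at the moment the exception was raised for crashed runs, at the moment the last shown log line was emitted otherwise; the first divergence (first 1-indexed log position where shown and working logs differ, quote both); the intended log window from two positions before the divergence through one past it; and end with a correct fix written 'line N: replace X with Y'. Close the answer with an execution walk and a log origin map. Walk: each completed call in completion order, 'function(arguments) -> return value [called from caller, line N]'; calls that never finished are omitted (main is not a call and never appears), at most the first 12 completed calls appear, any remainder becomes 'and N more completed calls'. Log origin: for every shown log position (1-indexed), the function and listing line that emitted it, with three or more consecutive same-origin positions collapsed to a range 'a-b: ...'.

Answer: the defect is in process_batch at line 23.
Key observation: The faulty run's log stops after 5 lines; the working version's next line would be 'probe_limits called with 10, 4'.
Crash: process_batch, line 23, AssertionError.
Call chain: main -> process_batch([5, 2, 8, 7, 9, 4], 5) (called at line 39).
First divergence: position 6; the shown log stops at 5 lines while the working version next logs 'probe_limits called with 10, 4'.
Intended log window:
  4: split_margin start: n=6 cutoff=5
  5: located slot 0
  6: probe_limits called with 10, 4
  7: checkpoint: 2
Execution walk:
  split_margin([5, 2, 8, 7, 9, 4], 5) -> 0  [called from pick_anchor, line 9]
  pick_anchor([5, 2, 8, 7, 9, 4], 5) -> 10  [called from process_batch, line 22]
Log origin:
  1 — main, line 38
  2 — process_batch, line 21
  3 — pick_anchor, line 8
  4 — split_margin, line 2
  5 — pick_anchor, line 10
A correct fix: line 23: replace `>=` with `<=`.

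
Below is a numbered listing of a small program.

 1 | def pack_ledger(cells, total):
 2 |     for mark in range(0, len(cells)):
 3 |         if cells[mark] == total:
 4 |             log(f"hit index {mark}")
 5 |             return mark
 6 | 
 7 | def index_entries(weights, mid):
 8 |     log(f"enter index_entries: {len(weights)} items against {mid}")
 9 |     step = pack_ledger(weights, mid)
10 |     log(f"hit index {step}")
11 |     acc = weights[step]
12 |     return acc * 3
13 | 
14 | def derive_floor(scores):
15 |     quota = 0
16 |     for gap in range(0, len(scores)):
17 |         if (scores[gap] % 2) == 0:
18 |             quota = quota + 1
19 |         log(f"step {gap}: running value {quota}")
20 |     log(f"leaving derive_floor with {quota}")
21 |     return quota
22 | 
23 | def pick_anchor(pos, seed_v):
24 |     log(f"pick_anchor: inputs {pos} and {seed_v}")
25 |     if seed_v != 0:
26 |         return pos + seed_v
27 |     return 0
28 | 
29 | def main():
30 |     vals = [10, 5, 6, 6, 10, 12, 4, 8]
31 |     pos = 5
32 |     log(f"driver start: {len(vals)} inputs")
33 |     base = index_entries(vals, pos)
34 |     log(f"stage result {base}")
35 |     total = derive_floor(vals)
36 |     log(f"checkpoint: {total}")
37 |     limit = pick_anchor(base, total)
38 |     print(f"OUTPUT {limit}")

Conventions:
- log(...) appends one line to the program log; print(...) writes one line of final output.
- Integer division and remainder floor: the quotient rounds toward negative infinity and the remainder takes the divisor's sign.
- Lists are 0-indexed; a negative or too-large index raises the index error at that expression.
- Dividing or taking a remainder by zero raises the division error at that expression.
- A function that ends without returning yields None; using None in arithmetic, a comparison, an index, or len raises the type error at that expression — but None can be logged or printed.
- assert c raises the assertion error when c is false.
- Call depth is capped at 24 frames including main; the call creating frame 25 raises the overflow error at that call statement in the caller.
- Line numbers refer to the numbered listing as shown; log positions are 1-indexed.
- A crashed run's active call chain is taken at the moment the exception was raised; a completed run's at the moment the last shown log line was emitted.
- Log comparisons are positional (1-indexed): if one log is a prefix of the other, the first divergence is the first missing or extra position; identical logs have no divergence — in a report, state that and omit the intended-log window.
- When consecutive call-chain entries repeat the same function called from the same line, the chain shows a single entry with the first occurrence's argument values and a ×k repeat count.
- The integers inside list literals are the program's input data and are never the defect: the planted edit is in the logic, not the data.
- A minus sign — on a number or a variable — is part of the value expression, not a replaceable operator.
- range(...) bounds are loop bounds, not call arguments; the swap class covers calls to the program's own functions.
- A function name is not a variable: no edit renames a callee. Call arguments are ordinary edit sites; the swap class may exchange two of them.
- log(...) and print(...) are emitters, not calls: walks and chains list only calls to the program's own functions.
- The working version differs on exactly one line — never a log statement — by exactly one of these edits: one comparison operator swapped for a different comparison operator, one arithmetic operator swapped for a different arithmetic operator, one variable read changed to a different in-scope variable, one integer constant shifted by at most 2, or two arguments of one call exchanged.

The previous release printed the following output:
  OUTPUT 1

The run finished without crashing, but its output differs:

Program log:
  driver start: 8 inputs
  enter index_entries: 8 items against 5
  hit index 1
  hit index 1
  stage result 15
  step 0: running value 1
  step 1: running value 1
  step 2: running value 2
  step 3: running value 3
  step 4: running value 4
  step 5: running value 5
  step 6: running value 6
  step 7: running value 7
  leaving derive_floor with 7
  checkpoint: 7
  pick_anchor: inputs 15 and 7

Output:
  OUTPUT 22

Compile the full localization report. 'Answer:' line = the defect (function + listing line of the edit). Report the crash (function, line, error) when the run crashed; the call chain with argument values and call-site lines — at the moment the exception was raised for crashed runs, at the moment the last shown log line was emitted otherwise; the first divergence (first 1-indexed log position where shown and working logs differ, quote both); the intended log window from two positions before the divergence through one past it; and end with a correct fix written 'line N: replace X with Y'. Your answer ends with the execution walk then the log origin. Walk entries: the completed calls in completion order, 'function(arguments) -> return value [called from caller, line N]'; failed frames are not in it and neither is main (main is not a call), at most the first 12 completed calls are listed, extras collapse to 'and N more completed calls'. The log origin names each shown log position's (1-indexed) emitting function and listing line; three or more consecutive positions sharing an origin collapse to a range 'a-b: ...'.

Answer: the defect is in pick_anchor at line 26.
Core observation: Log streams are identical — the defect surfaces only in the printed output.
Call chain: main -> pick_anchor(15, 7) (called at line 37).
First divergence: none; the two logs match at every position.
Execution walk:
  pack_ledger([10, 5, 6, 6, 10, 12, 4, 8], 5) -> 1  [called from index_entries, line 9]
  index_entries([10, 5, 6, 6, 10, 12, 4, 8], 5) -> 15  [called from main, line 33]
  derive_floor([10, 5, 6, 6, 10, 12, 4, 8]) -> 7  [called from main, line 35]
  pick_anchor(15, 7) -> 22  [called from main, line 37]
Origin of each log line:
  1: from main, line 32
  2: from index_entries, line 8
  3: from pack_ledger, line 4
  4: from index_entries, line 10
  5: from main, line 34
  6-13: from derive_floor, line 19
  14: from derive_floor, line 20
  15: from main, line 36
  16: from pick_anchor, line 24
A correct fix: line 26: replace `+` with `%`.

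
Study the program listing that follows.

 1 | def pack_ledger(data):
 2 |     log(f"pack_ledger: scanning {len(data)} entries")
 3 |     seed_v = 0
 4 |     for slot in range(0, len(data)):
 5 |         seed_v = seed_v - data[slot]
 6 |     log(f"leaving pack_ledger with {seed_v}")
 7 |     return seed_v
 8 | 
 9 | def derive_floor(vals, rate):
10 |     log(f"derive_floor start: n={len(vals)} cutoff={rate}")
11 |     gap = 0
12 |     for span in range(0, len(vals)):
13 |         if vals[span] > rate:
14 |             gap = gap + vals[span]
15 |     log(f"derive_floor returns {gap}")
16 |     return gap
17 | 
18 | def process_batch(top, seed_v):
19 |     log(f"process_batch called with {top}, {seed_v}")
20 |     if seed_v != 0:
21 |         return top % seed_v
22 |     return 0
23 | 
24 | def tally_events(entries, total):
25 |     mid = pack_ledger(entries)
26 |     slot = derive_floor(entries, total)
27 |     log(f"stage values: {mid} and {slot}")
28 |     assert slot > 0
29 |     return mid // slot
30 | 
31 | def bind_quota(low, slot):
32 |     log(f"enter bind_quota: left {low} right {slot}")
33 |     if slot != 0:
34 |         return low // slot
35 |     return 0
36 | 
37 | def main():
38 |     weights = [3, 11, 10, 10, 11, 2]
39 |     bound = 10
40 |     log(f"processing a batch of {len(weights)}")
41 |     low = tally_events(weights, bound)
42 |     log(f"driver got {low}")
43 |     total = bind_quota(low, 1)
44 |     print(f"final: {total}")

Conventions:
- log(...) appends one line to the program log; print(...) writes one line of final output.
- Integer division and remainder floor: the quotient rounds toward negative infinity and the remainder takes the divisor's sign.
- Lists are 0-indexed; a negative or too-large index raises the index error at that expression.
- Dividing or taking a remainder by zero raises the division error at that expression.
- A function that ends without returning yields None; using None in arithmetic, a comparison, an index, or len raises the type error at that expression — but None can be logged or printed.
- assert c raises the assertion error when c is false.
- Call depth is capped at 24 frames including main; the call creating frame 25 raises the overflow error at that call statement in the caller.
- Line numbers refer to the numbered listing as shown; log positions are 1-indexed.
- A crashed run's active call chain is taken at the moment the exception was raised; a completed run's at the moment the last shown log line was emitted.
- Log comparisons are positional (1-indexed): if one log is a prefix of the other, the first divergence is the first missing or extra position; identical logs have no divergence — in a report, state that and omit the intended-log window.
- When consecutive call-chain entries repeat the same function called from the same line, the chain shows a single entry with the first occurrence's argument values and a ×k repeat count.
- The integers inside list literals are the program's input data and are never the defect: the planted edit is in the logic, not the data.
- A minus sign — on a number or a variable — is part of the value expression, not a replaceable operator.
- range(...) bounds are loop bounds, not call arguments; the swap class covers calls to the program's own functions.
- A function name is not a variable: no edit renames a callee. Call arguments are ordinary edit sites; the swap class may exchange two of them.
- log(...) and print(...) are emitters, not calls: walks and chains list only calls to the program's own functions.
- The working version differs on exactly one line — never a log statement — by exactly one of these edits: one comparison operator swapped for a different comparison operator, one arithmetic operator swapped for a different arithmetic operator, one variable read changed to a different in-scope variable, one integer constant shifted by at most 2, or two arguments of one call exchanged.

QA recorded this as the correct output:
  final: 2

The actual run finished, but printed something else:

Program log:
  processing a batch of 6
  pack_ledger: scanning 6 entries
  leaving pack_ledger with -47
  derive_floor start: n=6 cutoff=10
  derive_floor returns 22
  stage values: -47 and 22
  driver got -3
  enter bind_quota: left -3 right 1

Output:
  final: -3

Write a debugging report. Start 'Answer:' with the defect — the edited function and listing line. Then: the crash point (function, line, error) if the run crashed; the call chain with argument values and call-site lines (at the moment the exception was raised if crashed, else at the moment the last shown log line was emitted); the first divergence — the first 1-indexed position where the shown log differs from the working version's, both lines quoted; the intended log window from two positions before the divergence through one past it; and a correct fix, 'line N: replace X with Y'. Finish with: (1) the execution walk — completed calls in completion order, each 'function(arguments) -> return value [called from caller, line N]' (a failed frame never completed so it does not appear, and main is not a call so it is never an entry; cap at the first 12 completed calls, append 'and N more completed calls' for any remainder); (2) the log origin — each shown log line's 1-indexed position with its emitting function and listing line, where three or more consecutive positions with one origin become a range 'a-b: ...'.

Answer: the defect is in pack_ledger at line 5.
The tell: At log position 3 the runs split — shown 'leaving pack_ledger with -47', but the working version logs 'leaving pack_ledger with 47'.
Call chain: main -> bind_quota(-3, 1) (called at line 43).
First divergence: position 3 — the shown line 'leaving pack_ledger with -47' should read 'leaving pack_ledger with 47'.
Intended log window:
  1: processing a batch of 6
  2: pack_ledger: scanning 6 entries
  3: leaving pack_ledger with 47
  4: derive_floor start: n=6 cutoff=10
Execution walk:
  pack_ledger([3, 11, 10, 10, 11, 2]) -> -47  [called from tally_events, line 25]
  derive_floor([3, 11, 10, 10, 11, 2], 10) -> 22  [called from tally_events, line 26]
  tally_events([3, 11, 10, 10, 11, 2], 10) -> -3  [called from main, line 41]
  bind_quota(-3, 1) -> -3  [called from main, line 43]
Origin of each log line:
  1: logged in main at line 40
  2: logged in pack_ledger at line 2
  3: logged in pack_ledger at line 6
  4: logged in derive_floor at line 10
  5: logged in derive_floor at line 15
  6: logged in tally_events at line 27
  7: logged in main at line 42
  8: logged in bind_quota at line 32
A correct fix: line 5: replace `-` with `+`.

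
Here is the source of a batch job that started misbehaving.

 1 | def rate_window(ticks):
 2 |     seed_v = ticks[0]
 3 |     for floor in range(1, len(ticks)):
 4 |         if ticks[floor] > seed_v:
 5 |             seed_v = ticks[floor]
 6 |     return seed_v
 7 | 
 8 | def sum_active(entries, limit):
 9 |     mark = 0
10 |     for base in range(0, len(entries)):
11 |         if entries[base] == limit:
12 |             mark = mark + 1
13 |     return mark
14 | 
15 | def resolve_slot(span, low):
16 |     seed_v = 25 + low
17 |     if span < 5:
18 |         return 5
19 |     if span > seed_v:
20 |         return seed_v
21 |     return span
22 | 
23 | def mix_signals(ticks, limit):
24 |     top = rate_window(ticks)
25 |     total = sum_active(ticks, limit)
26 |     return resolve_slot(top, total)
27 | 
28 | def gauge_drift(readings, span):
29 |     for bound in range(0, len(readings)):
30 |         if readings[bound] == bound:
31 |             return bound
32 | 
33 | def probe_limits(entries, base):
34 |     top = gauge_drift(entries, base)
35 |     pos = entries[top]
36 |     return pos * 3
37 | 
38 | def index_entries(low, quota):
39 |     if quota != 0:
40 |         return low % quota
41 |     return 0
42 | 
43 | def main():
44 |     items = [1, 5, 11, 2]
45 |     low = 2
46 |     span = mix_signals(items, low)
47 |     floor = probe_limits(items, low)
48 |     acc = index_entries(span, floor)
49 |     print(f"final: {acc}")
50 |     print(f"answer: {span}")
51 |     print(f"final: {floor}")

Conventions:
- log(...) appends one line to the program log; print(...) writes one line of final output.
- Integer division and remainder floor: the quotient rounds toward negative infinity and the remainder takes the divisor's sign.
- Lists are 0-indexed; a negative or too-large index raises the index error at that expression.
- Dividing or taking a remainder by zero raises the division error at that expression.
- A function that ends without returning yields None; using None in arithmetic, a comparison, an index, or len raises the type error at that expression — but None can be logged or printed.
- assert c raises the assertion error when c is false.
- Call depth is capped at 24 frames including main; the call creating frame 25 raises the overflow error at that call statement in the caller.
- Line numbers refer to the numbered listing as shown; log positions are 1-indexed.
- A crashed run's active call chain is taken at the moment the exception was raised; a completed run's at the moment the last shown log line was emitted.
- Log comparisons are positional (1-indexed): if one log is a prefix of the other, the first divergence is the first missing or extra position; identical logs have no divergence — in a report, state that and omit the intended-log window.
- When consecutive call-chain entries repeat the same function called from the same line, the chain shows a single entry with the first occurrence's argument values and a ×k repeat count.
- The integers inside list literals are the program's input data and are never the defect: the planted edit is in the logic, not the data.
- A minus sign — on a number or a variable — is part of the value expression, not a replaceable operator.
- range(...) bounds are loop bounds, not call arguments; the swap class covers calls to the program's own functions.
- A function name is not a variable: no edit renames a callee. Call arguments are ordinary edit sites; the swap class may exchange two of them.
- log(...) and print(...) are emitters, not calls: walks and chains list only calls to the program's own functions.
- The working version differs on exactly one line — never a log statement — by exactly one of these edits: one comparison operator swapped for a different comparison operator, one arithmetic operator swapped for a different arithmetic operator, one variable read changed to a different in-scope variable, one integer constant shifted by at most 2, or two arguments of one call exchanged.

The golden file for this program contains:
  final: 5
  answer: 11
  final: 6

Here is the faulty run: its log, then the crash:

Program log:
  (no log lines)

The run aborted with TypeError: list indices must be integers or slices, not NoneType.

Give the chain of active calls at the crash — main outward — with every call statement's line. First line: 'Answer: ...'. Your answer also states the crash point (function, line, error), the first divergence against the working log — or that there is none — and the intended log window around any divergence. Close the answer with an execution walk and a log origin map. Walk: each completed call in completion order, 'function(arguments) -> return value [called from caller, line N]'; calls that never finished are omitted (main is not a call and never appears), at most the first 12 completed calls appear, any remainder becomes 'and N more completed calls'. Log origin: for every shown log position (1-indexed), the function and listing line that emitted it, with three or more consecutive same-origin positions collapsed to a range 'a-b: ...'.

Answer: main -> probe_limits (called at line 47).
Core observation: Every log line matches the working run — the failure is the only observable divergence.
Crash: probe_limits, line 35, TypeError.
First divergence: there is none — every log position agrees.
Execution walk:
  rate_window([1, 5, 11, 2]) -> 11  [called from mix_signals, line 24]
  sum_active([1, 5, 11, 2], 2) -> 1  [called from mix_signals, line 25]
  resolve_slot(11, 1) -> 11  [called from mix_signals, line 26]
  mix_signals([1, 5, 11, 2], 2) -> 11  [called from main, line 46]
  gauge_drift([1, 5, 11, 2], 2) -> None  [called from probe_limits, line 34]
Log origin:
  (no log lines)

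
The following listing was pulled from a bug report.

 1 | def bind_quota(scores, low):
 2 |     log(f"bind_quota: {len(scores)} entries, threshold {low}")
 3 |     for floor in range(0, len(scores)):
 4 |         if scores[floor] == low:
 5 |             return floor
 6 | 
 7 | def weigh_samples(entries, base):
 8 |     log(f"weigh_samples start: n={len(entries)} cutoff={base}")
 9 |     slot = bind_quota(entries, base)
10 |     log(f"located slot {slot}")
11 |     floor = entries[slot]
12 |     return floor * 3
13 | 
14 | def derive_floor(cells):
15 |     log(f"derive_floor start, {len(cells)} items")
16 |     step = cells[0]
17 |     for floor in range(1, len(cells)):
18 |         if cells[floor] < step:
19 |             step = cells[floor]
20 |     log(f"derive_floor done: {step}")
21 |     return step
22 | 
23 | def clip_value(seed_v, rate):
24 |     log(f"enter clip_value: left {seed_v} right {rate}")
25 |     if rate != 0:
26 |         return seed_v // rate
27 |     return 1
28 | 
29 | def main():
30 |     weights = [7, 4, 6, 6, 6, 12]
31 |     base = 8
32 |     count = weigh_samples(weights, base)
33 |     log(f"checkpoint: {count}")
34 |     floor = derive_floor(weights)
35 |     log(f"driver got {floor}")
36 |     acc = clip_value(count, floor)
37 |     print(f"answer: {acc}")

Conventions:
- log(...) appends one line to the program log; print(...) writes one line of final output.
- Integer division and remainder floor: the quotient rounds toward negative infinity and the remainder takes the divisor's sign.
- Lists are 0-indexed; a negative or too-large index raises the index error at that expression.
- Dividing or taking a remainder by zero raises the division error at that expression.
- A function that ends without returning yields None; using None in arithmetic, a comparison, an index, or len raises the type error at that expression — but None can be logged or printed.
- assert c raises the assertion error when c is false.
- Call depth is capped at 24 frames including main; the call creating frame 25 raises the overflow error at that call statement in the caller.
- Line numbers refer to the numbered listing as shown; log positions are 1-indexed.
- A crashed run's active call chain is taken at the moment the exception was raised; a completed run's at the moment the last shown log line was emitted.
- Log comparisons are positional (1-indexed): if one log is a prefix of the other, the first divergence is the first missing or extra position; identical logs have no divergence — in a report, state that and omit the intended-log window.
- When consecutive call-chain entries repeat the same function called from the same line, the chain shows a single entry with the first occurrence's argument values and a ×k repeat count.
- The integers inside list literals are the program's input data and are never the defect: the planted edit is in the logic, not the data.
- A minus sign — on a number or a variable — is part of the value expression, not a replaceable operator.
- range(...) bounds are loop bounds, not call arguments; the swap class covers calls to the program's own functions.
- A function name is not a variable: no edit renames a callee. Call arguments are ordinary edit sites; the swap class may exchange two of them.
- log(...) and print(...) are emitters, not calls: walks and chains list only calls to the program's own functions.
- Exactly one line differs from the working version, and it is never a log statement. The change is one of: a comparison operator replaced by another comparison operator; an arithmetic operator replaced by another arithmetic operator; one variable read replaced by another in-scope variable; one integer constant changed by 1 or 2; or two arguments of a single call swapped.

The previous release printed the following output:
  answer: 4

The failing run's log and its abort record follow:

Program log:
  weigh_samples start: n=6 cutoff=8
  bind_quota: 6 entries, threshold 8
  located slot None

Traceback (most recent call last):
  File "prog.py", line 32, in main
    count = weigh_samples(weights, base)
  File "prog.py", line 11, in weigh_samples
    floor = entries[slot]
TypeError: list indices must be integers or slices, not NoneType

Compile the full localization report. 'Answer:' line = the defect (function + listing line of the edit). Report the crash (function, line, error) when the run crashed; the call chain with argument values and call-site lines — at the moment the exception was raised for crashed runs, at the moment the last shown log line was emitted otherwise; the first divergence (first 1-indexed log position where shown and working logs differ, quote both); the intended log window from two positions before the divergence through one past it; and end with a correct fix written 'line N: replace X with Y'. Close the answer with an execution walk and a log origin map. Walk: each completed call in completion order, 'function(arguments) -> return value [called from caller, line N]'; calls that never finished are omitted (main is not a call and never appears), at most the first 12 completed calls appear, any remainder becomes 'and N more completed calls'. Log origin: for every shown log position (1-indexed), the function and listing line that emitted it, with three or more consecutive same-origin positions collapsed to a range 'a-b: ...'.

Answer: the defect is in main at line 31.
Core observation: The log first diverges at position 1: the faulty run prints 'weigh_samples start: n=6 cutoff=8' where the working version prints 'weigh_samples start: n=6 cutoff=6'.
Crash: weigh_samples, line 11, TypeError.
Call chain: main -> weigh_samples([7, 4, 6, 6, 6, 12], 8) (called at line 32).
First divergence: at position 1 the run shows 'weigh_samples start: n=6 cutoff=8' where the working version logs 'weigh_samples start: n=6 cutoff=6'.
Intended log window:
  1: weigh_samples start: n=6 cutoff=6
  2: bind_quota: 6 entries, threshold 6
Execution walk:
  bind_quota([7, 4, 6, 6, 6, 12], 8) -> None  [called from weigh_samples, line 9]
Origin of each log line:
  1: from weigh_samples, line 8
  2: from bind_quota, line 2
  3: from weigh_samples, line 10
A correct fix: line 31: replace `8` with `6`.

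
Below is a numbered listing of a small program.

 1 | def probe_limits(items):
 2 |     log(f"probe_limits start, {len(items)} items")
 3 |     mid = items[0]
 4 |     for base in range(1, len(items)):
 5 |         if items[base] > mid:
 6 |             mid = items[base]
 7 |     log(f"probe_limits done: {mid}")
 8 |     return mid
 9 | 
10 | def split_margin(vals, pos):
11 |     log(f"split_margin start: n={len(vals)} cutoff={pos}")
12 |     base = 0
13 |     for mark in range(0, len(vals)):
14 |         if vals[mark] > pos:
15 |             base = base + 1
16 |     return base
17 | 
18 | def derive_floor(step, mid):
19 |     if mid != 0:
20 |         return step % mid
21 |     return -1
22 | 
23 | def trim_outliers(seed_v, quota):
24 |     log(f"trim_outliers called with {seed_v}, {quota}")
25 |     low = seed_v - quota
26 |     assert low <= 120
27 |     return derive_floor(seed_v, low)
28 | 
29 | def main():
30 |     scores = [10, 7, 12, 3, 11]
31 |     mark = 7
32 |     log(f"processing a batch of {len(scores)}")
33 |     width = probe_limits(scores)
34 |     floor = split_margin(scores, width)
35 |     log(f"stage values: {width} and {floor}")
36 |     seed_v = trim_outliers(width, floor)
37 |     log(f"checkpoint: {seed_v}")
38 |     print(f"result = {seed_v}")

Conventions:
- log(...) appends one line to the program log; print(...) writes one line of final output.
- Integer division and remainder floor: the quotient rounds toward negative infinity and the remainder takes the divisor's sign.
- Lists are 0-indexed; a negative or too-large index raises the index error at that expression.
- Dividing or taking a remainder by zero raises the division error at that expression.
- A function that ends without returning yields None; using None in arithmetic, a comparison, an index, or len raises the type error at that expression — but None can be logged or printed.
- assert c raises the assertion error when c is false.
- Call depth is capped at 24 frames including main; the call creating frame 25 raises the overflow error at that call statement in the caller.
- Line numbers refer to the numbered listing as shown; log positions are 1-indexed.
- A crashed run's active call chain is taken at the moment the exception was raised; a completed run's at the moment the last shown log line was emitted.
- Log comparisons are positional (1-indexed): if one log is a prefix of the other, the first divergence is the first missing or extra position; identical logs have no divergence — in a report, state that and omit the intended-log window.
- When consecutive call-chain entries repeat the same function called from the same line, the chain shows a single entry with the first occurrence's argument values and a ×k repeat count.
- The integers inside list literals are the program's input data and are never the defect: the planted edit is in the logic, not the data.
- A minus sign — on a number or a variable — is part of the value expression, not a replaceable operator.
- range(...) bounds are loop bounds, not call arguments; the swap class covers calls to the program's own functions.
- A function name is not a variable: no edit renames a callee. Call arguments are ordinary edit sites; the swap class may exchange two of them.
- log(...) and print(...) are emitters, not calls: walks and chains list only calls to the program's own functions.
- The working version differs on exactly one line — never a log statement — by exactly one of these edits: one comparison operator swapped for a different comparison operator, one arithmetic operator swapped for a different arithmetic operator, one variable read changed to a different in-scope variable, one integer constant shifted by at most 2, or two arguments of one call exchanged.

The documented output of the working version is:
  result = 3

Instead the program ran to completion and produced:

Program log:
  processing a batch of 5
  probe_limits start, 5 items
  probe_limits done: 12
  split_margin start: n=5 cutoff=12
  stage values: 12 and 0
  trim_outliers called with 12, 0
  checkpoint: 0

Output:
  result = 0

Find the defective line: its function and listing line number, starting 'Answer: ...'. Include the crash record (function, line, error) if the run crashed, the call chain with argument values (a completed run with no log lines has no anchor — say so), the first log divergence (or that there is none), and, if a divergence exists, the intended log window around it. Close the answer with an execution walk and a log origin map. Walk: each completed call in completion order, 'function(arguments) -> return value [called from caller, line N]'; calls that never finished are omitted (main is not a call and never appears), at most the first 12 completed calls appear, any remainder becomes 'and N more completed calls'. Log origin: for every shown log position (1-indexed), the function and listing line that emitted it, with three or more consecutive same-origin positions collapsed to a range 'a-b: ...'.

Answer: the defect is in main at line 34.
The tell: Position 4 is the first bad log line: 'split_margin start: n=5 cutoff=12' should read 'split_margin start: n=5 cutoff=7'.
Call chain: main.
First divergence: position 4; shown 'split_margin start: n=5 cutoff=12' vs intended 'split_margin start: n=5 cutoff=7'.
Intended log window:
  2: probe_limits start, 5 items
  3: probe_limits done: 12
  4: split_margin start: n=5 cutoff=7
  5: stage values: 12 and 3
Execution walk:
  probe_limits([10, 7, 12, 3, 11]) -> 12  [called from main, line 33]
  split_margin([10, 7, 12, 3, 11], 12) -> 0  [called from main, line 34]
  derive_floor(12, 12) -> 0  [called from trim_outliers, line 27]
  trim_outliers(12, 0) -> 0  [called from main, line 36]
Log origins:
  1: emitted by main (line 32)
  2: emitted by probe_limits (line 2)
  3: emitted by probe_limits (line 7)
  4: emitted by split_margin (line 11)
  5: emitted by main (line 35)
  6: emitted by trim_outliers (line 24)
  7: emitted by main (line 37)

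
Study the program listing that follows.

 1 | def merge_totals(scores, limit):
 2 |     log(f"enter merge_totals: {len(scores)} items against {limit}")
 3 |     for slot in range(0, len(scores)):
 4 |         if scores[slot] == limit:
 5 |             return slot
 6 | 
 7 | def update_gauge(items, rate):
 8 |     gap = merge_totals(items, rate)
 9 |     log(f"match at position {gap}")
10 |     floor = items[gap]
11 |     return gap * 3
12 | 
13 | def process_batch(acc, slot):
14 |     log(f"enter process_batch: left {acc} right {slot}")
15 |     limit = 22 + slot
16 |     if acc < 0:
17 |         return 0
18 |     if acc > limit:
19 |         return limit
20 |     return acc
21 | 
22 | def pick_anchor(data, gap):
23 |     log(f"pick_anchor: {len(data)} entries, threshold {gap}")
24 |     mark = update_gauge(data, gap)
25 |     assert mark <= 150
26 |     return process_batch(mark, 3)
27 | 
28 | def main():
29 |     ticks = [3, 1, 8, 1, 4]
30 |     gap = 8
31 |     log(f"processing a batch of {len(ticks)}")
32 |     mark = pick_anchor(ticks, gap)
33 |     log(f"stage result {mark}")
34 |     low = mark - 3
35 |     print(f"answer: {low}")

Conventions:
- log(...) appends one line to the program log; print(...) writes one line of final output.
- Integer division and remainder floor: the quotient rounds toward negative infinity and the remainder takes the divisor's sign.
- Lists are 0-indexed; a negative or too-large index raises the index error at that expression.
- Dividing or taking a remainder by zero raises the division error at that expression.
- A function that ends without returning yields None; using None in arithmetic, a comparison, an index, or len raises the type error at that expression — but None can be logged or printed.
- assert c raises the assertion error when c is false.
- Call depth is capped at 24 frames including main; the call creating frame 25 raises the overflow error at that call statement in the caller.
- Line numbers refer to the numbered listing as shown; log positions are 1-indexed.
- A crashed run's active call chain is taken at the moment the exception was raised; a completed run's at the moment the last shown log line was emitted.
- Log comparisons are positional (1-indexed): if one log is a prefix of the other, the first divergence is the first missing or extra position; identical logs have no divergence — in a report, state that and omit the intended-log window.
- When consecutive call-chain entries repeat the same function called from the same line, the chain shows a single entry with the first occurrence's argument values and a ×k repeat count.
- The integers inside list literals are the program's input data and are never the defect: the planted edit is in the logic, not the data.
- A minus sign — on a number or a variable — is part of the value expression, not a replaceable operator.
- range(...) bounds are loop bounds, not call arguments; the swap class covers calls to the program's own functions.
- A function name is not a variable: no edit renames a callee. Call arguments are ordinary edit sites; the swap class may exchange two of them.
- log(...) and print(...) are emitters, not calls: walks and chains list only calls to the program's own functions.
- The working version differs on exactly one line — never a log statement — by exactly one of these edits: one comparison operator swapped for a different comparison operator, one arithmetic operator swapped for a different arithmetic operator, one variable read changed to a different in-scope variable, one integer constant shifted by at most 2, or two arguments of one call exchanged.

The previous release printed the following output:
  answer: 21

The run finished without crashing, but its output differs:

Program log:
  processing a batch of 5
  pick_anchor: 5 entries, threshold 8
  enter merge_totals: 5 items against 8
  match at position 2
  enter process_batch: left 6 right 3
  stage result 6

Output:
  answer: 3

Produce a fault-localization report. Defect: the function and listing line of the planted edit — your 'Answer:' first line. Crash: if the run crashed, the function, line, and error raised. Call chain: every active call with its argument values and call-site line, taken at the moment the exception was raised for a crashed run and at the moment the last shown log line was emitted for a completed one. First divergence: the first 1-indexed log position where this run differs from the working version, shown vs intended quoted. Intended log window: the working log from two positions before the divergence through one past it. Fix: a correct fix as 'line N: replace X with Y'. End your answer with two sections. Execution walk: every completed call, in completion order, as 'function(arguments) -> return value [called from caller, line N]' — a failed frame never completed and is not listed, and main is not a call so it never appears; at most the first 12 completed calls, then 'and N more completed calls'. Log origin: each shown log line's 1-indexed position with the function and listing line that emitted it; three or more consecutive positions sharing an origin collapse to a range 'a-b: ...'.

Answer: the defect is in update_gauge at line 11.
Core observation: At log position 5 the runs split — shown 'enter process_batch: left 6 right 3', but the working version logs 'enter process_batch: left 24 right 3'.
Call chain: main.
First divergence: at position 5 the run shows 'enter process_batch: left 6 right 3' where the working version logs 'enter process_batch: left 24 right 3'.
Intended log window:
  3: enter merge_totals: 5 items against 8
  4: match at position 2
  5: enter process_batch: left 24 right 3
  6: stage result 24
Execution walk:
  merge_totals([3, 1, 8, 1, 4], 8) -> 2  [called from update_gauge, line 8]
  update_gauge([3, 1, 8, 1, 4], 8) -> 6  [called from pick_anchor, line 24]
  process_batch(6, 3) -> 6  [called from pick_anchor, line 26]
  pick_anchor([3, 1, 8, 1, 4], 8) -> 6  [called from main, line 32]
Origin of each log line:
  1 — main, line 31
  2 — pick_anchor, line 23
  3 — merge_totals, line 2
  4 — update_gauge, line 9
  5 — process_batch, line 14
  6 — main, line 33
A correct fix: line 11: replace `gap` with `floor`.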